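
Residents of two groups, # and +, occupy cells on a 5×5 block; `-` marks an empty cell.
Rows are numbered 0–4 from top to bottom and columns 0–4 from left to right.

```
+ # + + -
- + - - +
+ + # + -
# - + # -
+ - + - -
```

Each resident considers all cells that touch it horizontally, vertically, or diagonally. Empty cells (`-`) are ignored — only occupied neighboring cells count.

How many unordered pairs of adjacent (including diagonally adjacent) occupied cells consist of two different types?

13

Scan each occupied cell's neighbors to the right and below (and the two forward diagonals) so each pair is counted once.
From row 0: 3 unlike of 7 pairs (running 3/7).
From row 1: 1 unlike of 4 pairs (running 4/11).
From row 2: 6 unlike of 10 pairs (running 10/21).
From row 3: 3 unlike of 4 pairs (running 13/25).
Total adjacent occupied pairs: 25; unlike-type pairs: 13.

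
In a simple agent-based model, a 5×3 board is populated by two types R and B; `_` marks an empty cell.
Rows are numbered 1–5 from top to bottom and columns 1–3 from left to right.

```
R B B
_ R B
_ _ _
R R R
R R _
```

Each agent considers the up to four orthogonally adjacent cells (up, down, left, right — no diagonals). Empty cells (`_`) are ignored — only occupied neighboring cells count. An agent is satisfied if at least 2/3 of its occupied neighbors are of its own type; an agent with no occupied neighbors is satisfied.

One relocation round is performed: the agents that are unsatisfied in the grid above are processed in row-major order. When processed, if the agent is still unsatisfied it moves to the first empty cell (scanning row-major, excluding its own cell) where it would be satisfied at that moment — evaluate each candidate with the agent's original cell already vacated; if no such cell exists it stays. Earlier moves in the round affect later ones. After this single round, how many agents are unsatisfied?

Initially unsatisfied (in order): (1,1), (1,2), (2,2), (2,3).
  (1,1) → (2,1).
  (1,2): no empty cell satisfies it; stays.
  (2,2) → (3,1).
  (2,3): now satisfied by earlier moves; stays.
Resulting grid:
_ B B
R _ B
R _ _
R R R
R R _
All satisfied now.

0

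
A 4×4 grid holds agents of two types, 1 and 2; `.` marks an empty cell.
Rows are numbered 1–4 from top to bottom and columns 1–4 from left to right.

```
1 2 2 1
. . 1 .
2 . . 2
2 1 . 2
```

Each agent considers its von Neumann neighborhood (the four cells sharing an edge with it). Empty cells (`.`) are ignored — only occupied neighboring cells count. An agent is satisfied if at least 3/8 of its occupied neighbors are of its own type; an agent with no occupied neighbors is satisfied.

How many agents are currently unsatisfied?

Row 1: (1,1)1 0/1 not · (1,2)2 1/2 satisfied · (1,3)2 1/3 not · (1,4)1 0/1 not
Row 2: (2,3)1 0/1 not
Row 3: (3,1)2 1/1 satisfied · (3,4)2 1/1 satisfied
Row 4: (4,1)2 1/2 satisfied · (4,2)1 0/1 not · (4,4)2 1/1 satisfied
Unsatisfied: (1,1), (1,3), (1,4), (2,3), (4,2) — 5 in total.

5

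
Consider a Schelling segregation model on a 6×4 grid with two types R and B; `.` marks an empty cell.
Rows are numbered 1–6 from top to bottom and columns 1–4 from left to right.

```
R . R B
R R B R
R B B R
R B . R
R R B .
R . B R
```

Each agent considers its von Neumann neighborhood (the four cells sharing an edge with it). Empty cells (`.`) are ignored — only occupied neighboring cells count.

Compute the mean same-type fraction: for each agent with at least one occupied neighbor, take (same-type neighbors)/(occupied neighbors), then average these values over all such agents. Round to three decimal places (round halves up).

(1,1)R 1/1
(1,3)R 0/2
(1,4)B 0/2
(2,1)R 3/3
(2,2)R 1/3
(2,3)B 1/4
(2,4)R 1/3
(3,1)R 2/3
(3,2)B 2/4
(3,3)B 2/3
(3,4)R 2/3
(4,1)R 2/3
(4,2)B 1/3
(4,4)R 1/1
(5,1)R 3/3
(5,2)R 1/3
(5,3)B 1/2
(6,1)R 1/1
(6,3)B 1/2
(6,4)R 0/1
Sum over 20 agents: 1/1 + 0/2 + 0/2 + 3/3 + 1/3 + 1/4 + 1/3 + 2/3 + 2/4 + 2/3 + 2/3 + 2/3 + 1/3 + 1/1 + 3/3 + 1/3 + 1/2 + 1/1 + 1/2 + 0/1 = 43/4; mean = 43/4 ÷ 20 = 43/80 = 0.5375 → 0.538.

0.538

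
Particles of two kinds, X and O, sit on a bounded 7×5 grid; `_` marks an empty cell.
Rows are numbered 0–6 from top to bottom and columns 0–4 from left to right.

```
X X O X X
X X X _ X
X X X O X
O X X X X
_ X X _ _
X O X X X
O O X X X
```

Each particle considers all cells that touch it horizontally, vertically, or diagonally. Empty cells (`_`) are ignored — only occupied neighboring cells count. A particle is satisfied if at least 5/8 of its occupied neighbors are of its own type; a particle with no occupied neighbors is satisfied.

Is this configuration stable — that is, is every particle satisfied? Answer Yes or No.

No

(0,0)X 3/3 ✓
(0,1)X 4/5 ✓
(0,2)O 0/4 ✗
(0,3)X 3/4 ✓
(0,4)X 2/2 ✓
(1,0)X 5/5 ✓
(1,1)X 7/8 ✓
(1,2)X 5/7 ✓
(1,4)X 3/4 ✓
(2,0)X 4/5 ✓
(2,1)X 7/8 ✓
(2,2)X 6/7 ✓
(2,3)O 0/7 ✗
(2,4)X 3/4 ✓
(3,0)O 0/4 ✗
(3,1)X 6/7 ✓
(3,2)X 6/7 ✓
(3,3)X 5/6 ✓
(3,4)X 2/3 ✓
(4,1)X 5/7 ✓
(4,2)X 6/7 ✓
(5,0)X 1/4 ✗
(5,1)O 2/7 ✗
(5,2)X 5/7 ✓
(5,3)X 6/6 ✓
(5,4)X 3/3 ✓
(6,0)O 2/3 ✓
(6,1)O 2/5 ✗
(6,2)X 3/5 ✗
(6,3)X 5/5 ✓
(6,4)X 3/3 ✓
For instance (0,2) has only 0/4 same-type neighbors, below 5/8.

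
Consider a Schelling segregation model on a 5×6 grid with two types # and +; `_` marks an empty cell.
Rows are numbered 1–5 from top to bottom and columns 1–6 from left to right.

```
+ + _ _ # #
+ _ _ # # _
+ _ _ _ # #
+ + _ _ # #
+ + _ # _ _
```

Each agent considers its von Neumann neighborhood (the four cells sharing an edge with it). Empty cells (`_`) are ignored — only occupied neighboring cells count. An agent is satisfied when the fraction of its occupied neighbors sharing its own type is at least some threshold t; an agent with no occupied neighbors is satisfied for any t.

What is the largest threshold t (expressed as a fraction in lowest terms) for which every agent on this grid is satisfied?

1/1

Row 1: (1,1)+ 2/2 · (1,2)+ 1/1 · (1,5)# 2/2 · (1,6)# 1/1
Row 2: (2,1)+ 2/2 · (2,4)# 1/1 · (2,5)# 3/3
Row 3: (3,1)+ 2/2 · (3,5)# 3/3 · (3,6)# 2/2
Row 4: (4,1)+ 3/3 · (4,2)+ 2/2 · (4,5)# 2/2 · (4,6)# 2/2
Row 5: (5,1)+ 2/2 · (5,2)+ 2/2 · (5,4)# — no occupied neighbors
The smallest same-type fraction is 2/2 at (1,1), which reduces to 1/1. Any threshold above that leaves this agent unsatisfied.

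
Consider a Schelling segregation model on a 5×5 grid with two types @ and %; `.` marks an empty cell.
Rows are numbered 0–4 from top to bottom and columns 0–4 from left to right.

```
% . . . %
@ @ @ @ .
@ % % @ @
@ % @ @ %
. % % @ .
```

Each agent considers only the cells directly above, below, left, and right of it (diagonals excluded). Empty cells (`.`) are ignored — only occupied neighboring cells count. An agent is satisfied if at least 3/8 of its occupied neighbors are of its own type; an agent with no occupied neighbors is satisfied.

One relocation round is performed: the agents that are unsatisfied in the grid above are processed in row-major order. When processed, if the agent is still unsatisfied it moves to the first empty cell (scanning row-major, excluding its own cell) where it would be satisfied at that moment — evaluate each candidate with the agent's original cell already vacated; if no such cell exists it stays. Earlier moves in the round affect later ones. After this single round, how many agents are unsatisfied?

Initially unsatisfied (in order): (0,0), (2,2), (3,2), (3,4), (4,2).
  (0,0) → (0,3).
  (2,2) → (0,2).
  (3,2) → (0,0).
  (3,4) → (3,2).
  (4,2): now satisfied by earlier moves; stays.
Resulting grid:
@ . % % %
@ @ @ @ .
@ % . @ @
@ % % @ .
. % % @ .
Unsatisfied now: (2,1).

1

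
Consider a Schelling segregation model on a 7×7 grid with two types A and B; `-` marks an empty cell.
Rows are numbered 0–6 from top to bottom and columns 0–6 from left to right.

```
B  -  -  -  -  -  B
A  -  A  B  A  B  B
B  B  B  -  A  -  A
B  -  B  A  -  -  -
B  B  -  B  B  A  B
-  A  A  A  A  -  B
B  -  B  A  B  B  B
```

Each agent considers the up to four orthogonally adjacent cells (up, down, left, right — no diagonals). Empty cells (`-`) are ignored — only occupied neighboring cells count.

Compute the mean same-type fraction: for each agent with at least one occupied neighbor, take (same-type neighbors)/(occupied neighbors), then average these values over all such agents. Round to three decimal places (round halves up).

(0,0)B 0/1
(0,6)B 1/1
(1,0)A 0/2
(1,2)A 0/2
(1,3)B 0/2
(1,4)A 1/3
(1,5)B 1/2
(1,6)B 2/3
(2,0)B 2/3
(2,1)B 2/2
(2,2)B 2/3
(2,4)A 1/1
(2,6)A 0/1
(3,0)B 2/2
(3,2)B 1/2
(3,3)A 0/2
(4,0)B 2/2
(4,1)B 1/2
(4,3)B 1/3
(4,4)B 1/3
(4,5)A 0/2
(4,6)B 1/2
(5,1)A 1/2
(5,2)A 2/3
(5,3)A 3/4
(5,4)A 1/3
(5,6)B 2/2
(6,0)B — no occupied neighbors
(6,2)B 0/2
(6,3)A 1/3
(6,4)B 1/3
(6,5)B 2/2
(6,6)B 2/2
Sum over 32 agents: 0/1 + 1/1 + 0/2 + 0/2 + 0/2 + 1/3 + 1/2 + 2/3 + 2/3 + 2/2 + 2/3 + 1/1 + 0/1 + 2/2 + 1/2 + 0/2 + 2/2 + 1/2 + 1/3 + 1/3 + 0/2 + 1/2 + 1/2 + 2/3 + 3/4 + 1/3 + 2/2 + 0/2 + 1/3 + 1/3 + 2/2 + 2/2 = 191/12; mean = 191/12 ÷ 32 = 191/384 = 0.497395… → 0.497.

0.497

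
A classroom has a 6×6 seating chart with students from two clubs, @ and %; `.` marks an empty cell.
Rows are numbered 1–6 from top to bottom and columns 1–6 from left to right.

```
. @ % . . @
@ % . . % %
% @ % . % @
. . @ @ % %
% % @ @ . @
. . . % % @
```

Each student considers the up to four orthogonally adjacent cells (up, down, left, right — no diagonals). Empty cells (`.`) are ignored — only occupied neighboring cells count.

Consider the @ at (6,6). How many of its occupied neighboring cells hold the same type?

Occupied neighbors of (6,6): (5,6)=@, (6,5)=%.
Same type (@): 1 of 2.

1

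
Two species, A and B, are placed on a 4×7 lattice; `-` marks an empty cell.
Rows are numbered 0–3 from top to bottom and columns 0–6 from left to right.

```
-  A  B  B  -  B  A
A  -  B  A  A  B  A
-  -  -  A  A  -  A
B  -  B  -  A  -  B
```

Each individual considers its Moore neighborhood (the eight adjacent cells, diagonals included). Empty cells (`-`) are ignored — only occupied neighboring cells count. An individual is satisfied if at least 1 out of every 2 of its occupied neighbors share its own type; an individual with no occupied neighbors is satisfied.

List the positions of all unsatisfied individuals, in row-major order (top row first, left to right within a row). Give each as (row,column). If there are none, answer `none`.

(0,1)A 1/3 ✗
(0,2)B 2/4 ✓
(0,3)B 2/4 ✓
(0,5)B 1/4 ✗
(0,6)A 1/3 ✗
(1,0)A 1/1 ✓
(1,2)B 2/5 ✗
(1,3)A 3/6 ✓
(1,4)A 3/6 ✓
(1,5)B 1/6 ✗
(1,6)A 2/4 ✓
(2,3)A 4/6 ✓
(2,4)A 4/5 ✓
(2,6)A 1/3 ✗
(3,0)B 0/0 ✓
(3,2)B 0/1 ✗
(3,4)A 2/2 ✓
(3,6)B 0/1 ✗

(0,1), (0,5), (0,6), (1,2), (1,5), (2,6), (3,2), (3,6)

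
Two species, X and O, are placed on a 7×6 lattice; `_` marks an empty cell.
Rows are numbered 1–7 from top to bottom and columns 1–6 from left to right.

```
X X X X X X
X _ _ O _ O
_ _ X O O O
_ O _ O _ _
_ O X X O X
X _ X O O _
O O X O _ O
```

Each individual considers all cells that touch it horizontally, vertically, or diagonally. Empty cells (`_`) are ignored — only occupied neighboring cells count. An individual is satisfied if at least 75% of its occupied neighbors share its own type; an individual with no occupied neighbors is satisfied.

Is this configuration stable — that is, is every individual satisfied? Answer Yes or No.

Row 1: (1,1)X 2/2 ✓ · (1,2)X 3/3 ✓ · (1,3)X 2/3 ✗ · (1,4)X 2/3 ✗ · (1,5)X 2/4 ✗ · (1,6)X 1/2 ✗
Row 2: (2,1)X 2/2 ✓ · (2,4)O 2/6 ✗ · (2,6)O 2/4 ✗
Row 3: (3,3)X 0/4 ✗ · (3,4)O 3/4 ✓ · (3,5)O 5/5 ✓ · (3,6)O 2/2 ✓
Row 4: (4,2)O 1/3 ✗ · (4,4)O 3/6 ✗
Row 5: (5,2)O 1/4 ✗ · (5,3)X 2/6 ✗ · (5,4)X 2/6 ✗ · (5,5)O 3/5 ✗ · (5,6)X 0/2 ✗
Row 6: (6,1)X 0/3 ✗ · (6,3)X 3/7 ✗ · (6,4)O 3/7 ✗ · (6,5)O 4/6 ✗
Row 7: (7,1)O 1/2 ✗ · (7,2)O 1/4 ✗ · (7,3)X 1/4 ✗ · (7,4)O 2/4 ✗ · (7,6)O 1/1 ✓
For instance (1,3) has only 2/3 same-type neighbors, below 3/4.

No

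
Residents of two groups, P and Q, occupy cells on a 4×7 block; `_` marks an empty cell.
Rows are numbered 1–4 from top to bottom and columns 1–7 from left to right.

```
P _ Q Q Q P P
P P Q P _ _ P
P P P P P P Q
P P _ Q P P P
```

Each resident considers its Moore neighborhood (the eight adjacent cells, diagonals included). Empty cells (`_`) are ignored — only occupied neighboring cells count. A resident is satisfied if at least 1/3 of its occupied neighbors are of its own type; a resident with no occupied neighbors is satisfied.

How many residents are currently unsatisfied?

3

Row 1: (1,1)P 2/2 ✓ · (1,3)Q 2/4 ✓ · (1,4)Q 3/4 ✓ · (1,5)Q 1/3 ✓ · (1,6)P 2/3 ✓ · (1,7)P 2/2 ✓
Row 2: (2,1)P 4/4 ✓ · (2,2)P 5/7 ✓ · (2,3)Q 2/7 ✗ · (2,4)P 3/7 ✓ · (2,7)P 3/4 ✓
Row 3: (3,1)P 5/5 ✓ · (3,2)P 6/7 ✓ · (3,3)P 5/7 ✓ · (3,4)P 4/6 ✓ · (3,5)P 5/6 ✓ · (3,6)P 5/6 ✓ · (3,7)Q 0/4 ✗
Row 4: (4,1)P 3/3 ✓ · (4,2)P 4/4 ✓ · (4,4)Q 0/4 ✗ · (4,5)P 4/5 ✓ · (4,6)P 4/5 ✓ · (4,7)P 2/3 ✓
Unsatisfied: (2,3), (3,7), (4,4) — 3 in total.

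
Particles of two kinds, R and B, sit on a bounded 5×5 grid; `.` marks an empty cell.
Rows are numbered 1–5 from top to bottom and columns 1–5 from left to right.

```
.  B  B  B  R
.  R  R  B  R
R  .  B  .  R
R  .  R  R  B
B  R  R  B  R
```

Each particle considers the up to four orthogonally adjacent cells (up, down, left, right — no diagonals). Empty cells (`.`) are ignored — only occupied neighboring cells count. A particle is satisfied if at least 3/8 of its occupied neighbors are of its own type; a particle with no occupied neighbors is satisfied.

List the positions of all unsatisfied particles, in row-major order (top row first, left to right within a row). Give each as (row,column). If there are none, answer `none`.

(2,3), (2,4), (3,3), (4,4), (4,5), (5,1), (5,4), (5,5)

(1,2)B 1/2 ok
(1,3)B 2/3 ok
(1,4)B 2/3 ok
(1,5)R 1/2 ok
(2,2)R 1/2 ok
(2,3)R 1/4 unhappy
(2,4)B 1/3 unhappy
(2,5)R 2/3 ok
(3,1)R 1/1 ok
(3,3)B 0/2 unhappy
(3,5)R 1/2 ok
(4,1)R 1/2 ok
(4,3)R 2/3 ok
(4,4)R 1/3 unhappy
(4,5)B 0/3 unhappy
(5,1)B 0/2 unhappy
(5,2)R 1/2 ok
(5,3)R 2/3 ok
(5,4)B 0/3 unhappy
(5,5)R 0/2 unhappy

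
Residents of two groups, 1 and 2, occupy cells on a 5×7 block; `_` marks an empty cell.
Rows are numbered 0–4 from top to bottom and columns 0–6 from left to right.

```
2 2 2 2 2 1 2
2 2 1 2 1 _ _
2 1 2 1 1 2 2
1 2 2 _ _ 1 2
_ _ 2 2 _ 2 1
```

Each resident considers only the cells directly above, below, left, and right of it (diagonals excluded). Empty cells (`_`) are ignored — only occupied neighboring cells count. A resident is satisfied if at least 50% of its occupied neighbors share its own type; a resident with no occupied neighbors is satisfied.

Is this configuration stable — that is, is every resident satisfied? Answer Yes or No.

No

Row 0: (0,0)2 2/2 ok · (0,1)2 3/3 ok · (0,2)2 2/3 ok · (0,3)2 3/3 ok · (0,4)2 1/3 unhappy · (0,5)1 0/2 unhappy · (0,6)2 0/1 unhappy
Row 1: (1,0)2 3/3 ok · (1,1)2 2/4 ok · (1,2)1 0/4 unhappy · (1,3)2 1/4 unhappy · (1,4)1 1/3 unhappy
Row 2: (2,0)2 1/3 unhappy · (2,1)1 0/4 unhappy · (2,2)2 1/4 unhappy · (2,3)1 1/3 unhappy · (2,4)1 2/3 ok · (2,5)2 1/3 unhappy · (2,6)2 2/2 ok
Row 3: (3,0)1 0/2 unhappy · (3,1)2 1/3 unhappy · (3,2)2 3/3 ok · (3,5)1 0/3 unhappy · (3,6)2 1/3 unhappy
Row 4: (4,2)2 2/2 ok · (4,3)2 1/1 ok · (4,5)2 0/2 unhappy · (4,6)1 0/2 unhappy
For instance (0,4) has only 1/3 same-type neighbors, below 1/2.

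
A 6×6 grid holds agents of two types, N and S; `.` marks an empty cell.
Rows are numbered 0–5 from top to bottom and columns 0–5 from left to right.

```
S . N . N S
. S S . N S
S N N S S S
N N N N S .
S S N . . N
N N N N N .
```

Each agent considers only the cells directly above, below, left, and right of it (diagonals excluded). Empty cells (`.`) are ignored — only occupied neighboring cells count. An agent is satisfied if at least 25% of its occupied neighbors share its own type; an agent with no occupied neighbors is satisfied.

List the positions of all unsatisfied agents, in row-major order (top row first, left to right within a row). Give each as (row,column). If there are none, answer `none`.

Row 0: (0,0)S 0/0 satisfied · (0,2)N 0/1 not · (0,4)N 1/2 satisfied · (0,5)S 1/2 satisfied
Row 1: (1,1)S 1/2 satisfied · (1,2)S 1/3 satisfied · (1,4)N 1/3 satisfied · (1,5)S 2/3 satisfied
Row 2: (2,0)S 0/2 not · (2,1)N 2/4 satisfied · (2,2)N 2/4 satisfied · (2,3)S 1/3 satisfied · (2,4)S 3/4 satisfied · (2,5)S 2/2 satisfied
Row 3: (3,0)N 1/3 satisfied · (3,1)N 3/4 satisfied · (3,2)N 4/4 satisfied · (3,3)N 1/3 satisfied · (3,4)S 1/2 satisfied
Row 4: (4,0)S 1/3 satisfied · (4,1)S 1/4 satisfied · (4,2)N 2/3 satisfied · (4,5)N 0/0 satisfied
Row 5: (5,0)N 1/2 satisfied · (5,1)N 2/3 satisfied · (5,2)N 3/3 satisfied · (5,3)N 2/2 satisfied · (5,4)N 1/1 satisfied

(0,2), (2,0)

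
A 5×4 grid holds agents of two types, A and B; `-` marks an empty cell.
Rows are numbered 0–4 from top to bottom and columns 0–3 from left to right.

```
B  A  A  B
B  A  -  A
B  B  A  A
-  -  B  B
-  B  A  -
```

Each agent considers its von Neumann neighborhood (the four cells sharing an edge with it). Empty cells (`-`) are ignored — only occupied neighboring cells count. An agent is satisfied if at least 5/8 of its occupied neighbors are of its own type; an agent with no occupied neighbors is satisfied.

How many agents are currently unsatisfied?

11

(0,0)B 1/2 unhappy
(0,1)A 2/3 ok
(0,2)A 1/2 unhappy
(0,3)B 0/2 unhappy
(1,0)B 2/3 ok
(1,1)A 1/3 unhappy
(1,3)A 1/2 unhappy
(2,0)B 2/2 ok
(2,1)B 1/3 unhappy
(2,2)A 1/3 unhappy
(2,3)A 2/3 ok
(3,2)B 1/3 unhappy
(3,3)B 1/2 unhappy
(4,1)B 0/1 unhappy
(4,2)A 0/2 unhappy
Unsatisfied: (0,0), (0,2), (0,3), (1,1), (1,3), (2,1), (2,2), (3,2), (3,3), (4,1), (4,2) — 11 in total.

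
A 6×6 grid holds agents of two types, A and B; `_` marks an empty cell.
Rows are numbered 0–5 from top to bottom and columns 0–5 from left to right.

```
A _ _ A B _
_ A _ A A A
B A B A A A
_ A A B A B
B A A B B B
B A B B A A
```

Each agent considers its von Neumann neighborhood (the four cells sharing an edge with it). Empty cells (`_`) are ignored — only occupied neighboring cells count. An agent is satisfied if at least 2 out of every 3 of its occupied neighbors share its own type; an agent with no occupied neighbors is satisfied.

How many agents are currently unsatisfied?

18

(0,0)A 0/0 ✓
(0,3)A 1/2 ✗
(0,4)B 0/2 ✗
(1,1)A 1/1 ✓
(1,3)A 3/3 ✓
(1,4)A 3/4 ✓
(1,5)A 2/2 ✓
(2,0)B 0/1 ✗
(2,1)A 2/4 ✗
(2,2)B 0/3 ✗
(2,3)A 2/4 ✗
(2,4)A 4/4 ✓
(2,5)A 2/3 ✓
(3,1)A 3/3 ✓
(3,2)A 2/4 ✗
(3,3)B 1/4 ✗
(3,4)A 1/4 ✗
(3,5)B 1/3 ✗
(4,0)B 1/2 ✗
(4,1)A 3/4 ✓
(4,2)A 2/4 ✗
(4,3)B 3/4 ✓
(4,4)B 2/4 ✗
(4,5)B 2/3 ✓
(5,0)B 1/2 ✗
(5,1)A 1/3 ✗
(5,2)B 1/3 ✗
(5,3)B 2/3 ✓
(5,4)A 1/3 ✗
(5,5)A 1/2 ✗
Unsatisfied: (0,3), (0,4), (2,0), (2,1), (2,2), (2,3), (3,2), (3,3), (3,4), (3,5), (4,0), (4,2), (4,4), (5,0), (5,1), (5,2), (5,4), (5,5) — 18 in total.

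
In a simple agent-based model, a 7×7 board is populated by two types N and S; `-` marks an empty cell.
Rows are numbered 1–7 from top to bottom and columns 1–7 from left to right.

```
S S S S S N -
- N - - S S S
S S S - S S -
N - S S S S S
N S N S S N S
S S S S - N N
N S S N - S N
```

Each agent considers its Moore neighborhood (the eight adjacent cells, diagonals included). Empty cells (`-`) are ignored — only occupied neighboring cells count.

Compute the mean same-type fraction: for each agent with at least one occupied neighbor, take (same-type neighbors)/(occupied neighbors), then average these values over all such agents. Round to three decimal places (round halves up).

Row 1: (1,1)S 1/2 · (1,2)S 2/3 · (1,3)S 2/3 · (1,4)S 3/3 · (1,5)S 3/4 · (1,6)N 0/4
Row 2: (2,2)N 0/6 · (2,5)S 5/6 · (2,6)S 5/6 · (2,7)S 2/3
Row 3: (3,1)S 1/3 · (3,2)S 3/5 · (3,3)S 3/4 · (3,5)S 6/6 · (3,6)S 7/7
Row 4: (4,1)N 1/4 · (4,3)S 5/6 · (4,4)S 6/7 · (4,5)S 6/7 · (4,6)S 6/7 · (4,7)S 3/4
Row 5: (5,1)N 1/4 · (5,2)S 4/7 · (5,3)N 0/7 · (5,4)S 6/7 · (5,5)S 5/7 · (5,6)N 2/7 · (5,7)S 2/5
Row 6: (6,1)S 3/5 · (6,2)S 5/8 · (6,3)S 6/8 · (6,4)S 4/6 · (6,6)N 3/6 · (6,7)N 3/5
Row 7: (7,1)N 0/3 · (7,2)S 4/5 · (7,3)S 4/5 · (7,4)N 0/3 · (7,6)S 0/3 · (7,7)N 2/3
Sum over 40 agents: 1/2 + 2/3 + 2/3 + 3/3 + 3/4 + 0/4 + 0/6 + 5/6 + 5/6 + 2/3 + 1/3 + 3/5 + 3/4 + 6/6 + 7/7 + 1/4 + 5/6 + 6/7 + 6/7 + 6/7 + 3/4 + 1/4 + 4/7 + 0/7 + 6/7 + 5/7 + 2/7 + 2/5 + 3/5 + 5/8 + 6/8 + 4/6 + 3/6 + 3/5 + 0/3 + 4/5 + 4/5 + 0/3 + 0/3 + 2/3 = 2771/120; mean = 2771/120 ÷ 40 = 2771/4800 = 0.577291… → 0.577.

0.577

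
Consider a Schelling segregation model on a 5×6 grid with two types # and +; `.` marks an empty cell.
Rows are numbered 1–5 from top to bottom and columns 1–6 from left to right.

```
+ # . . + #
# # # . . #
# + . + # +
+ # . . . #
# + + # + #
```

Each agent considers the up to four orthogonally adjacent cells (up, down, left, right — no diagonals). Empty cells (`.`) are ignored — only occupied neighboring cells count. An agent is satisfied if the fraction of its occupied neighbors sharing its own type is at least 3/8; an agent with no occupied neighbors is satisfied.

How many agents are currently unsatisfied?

13

(1,1)+ 0/2 not
(1,2)# 1/2 satisfied
(1,5)+ 0/1 not
(1,6)# 1/2 satisfied
(2,1)# 2/3 satisfied
(2,2)# 3/4 satisfied
(2,3)# 1/1 satisfied
(2,6)# 1/2 satisfied
(3,1)# 1/3 not
(3,2)+ 0/3 not
(3,4)+ 0/1 not
(3,5)# 0/2 not
(3,6)+ 0/3 not
(4,1)+ 0/3 not
(4,2)# 0/3 not
(4,6)# 1/2 satisfied
(5,1)# 0/2 not
(5,2)+ 1/3 not
(5,3)+ 1/2 satisfied
(5,4)# 0/2 not
(5,5)+ 0/2 not
(5,6)# 1/2 satisfied
Unsatisfied: (1,1), (1,5), (3,1), (3,2), (3,4), (3,5), (3,6), (4,1), (4,2), (5,1), (5,2), (5,4), (5,5) — 13 in total.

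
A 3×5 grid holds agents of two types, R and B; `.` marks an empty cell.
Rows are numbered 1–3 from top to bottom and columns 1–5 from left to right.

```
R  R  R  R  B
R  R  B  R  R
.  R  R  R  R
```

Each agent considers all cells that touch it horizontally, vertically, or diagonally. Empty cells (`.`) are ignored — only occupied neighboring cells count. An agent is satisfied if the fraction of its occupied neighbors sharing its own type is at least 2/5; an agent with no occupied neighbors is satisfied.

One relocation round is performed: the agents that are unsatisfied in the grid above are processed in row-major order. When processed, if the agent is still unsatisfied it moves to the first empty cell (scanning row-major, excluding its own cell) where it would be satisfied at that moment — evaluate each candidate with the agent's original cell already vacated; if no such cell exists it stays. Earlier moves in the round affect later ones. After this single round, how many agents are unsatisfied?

2

Initially unsatisfied (in order): (1,5), (2,3).
  (1,5): no empty cell satisfies it; stays.
  (2,3): no empty cell satisfies it; stays.
Resulting grid:
R R R R B
R R B R R
. R R R R
Unsatisfied now: (1,5), (2,3).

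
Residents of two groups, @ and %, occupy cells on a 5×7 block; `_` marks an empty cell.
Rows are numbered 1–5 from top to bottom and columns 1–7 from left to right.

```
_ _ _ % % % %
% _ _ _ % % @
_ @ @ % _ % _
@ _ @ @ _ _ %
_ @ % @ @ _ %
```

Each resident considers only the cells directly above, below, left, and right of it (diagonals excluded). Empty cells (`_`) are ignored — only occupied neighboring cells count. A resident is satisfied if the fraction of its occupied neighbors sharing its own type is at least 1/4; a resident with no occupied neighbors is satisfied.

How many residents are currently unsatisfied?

(1,4)% 1/1 ok
(1,5)% 3/3 ok
(1,6)% 3/3 ok
(1,7)% 1/2 ok
(2,1)% 0/0 ok
(2,5)% 2/2 ok
(2,6)% 3/4 ok
(2,7)@ 0/2 unhappy
(3,2)@ 1/1 ok
(3,3)@ 2/3 ok
(3,4)% 0/2 unhappy
(3,6)% 1/1 ok
(4,1)@ 0/0 ok
(4,3)@ 2/3 ok
(4,4)@ 2/3 ok
(4,7)% 1/1 ok
(5,2)@ 0/1 unhappy
(5,3)% 0/3 unhappy
(5,4)@ 2/3 ok
(5,5)@ 1/1 ok
(5,7)% 1/1 ok
Unsatisfied: (2,7), (3,4), (5,2), (5,3) — 4 in total.

4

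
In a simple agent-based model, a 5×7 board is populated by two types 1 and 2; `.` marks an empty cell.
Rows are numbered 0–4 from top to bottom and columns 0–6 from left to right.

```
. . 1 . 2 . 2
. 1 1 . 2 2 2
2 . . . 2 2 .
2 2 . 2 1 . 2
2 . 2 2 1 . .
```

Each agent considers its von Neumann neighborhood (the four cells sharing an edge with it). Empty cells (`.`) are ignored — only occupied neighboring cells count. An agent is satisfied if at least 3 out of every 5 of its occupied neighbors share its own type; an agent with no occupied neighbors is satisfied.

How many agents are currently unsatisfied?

(0,2)1 1/1 ok
(0,4)2 1/1 ok
(0,6)2 1/1 ok
(1,1)1 1/1 ok
(1,2)1 2/2 ok
(1,4)2 3/3 ok
(1,5)2 3/3 ok
(1,6)2 2/2 ok
(2,0)2 1/1 ok
(2,4)2 2/3 ok
(2,5)2 2/2 ok
(3,0)2 3/3 ok
(3,1)2 1/1 ok
(3,3)2 1/2 unhappy
(3,4)1 1/3 unhappy
(3,6)2 0/0 ok
(4,0)2 1/1 ok
(4,2)2 1/1 ok
(4,3)2 2/3 ok
(4,4)1 1/2 unhappy
Unsatisfied: (3,3), (3,4), (4,4) — 3 in total.

3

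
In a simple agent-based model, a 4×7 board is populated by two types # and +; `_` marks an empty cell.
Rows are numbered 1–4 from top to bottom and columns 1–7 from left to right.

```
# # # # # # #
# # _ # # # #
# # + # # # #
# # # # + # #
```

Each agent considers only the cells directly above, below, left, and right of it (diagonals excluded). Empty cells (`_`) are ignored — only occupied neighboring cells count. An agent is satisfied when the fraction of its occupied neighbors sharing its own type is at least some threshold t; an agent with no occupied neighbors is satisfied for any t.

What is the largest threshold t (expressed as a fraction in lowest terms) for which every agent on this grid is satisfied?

Row 1: (1,1)# 2/2 · (1,2)# 3/3 · (1,3)# 2/2 · (1,4)# 3/3 · (1,5)# 3/3 · (1,6)# 3/3 · (1,7)# 2/2
Row 2: (2,1)# 3/3 · (2,2)# 3/3 · (2,4)# 3/3 · (2,5)# 4/4 · (2,6)# 4/4 · (2,7)# 3/3
Row 3: (3,1)# 3/3 · (3,2)# 3/4 · (3,3)+ 0/3 · (3,4)# 3/4 · (3,5)# 3/4 · (3,6)# 4/4 · (3,7)# 3/3
Row 4: (4,1)# 2/2 · (4,2)# 3/3 · (4,3)# 2/3 · (4,4)# 2/3 · (4,5)+ 0/3 · (4,6)# 2/3 · (4,7)# 2/2
The smallest same-type fraction is 0/3 at (3,3), which reduces to 0/1. Any threshold above that leaves this agent unsatisfied.

0/1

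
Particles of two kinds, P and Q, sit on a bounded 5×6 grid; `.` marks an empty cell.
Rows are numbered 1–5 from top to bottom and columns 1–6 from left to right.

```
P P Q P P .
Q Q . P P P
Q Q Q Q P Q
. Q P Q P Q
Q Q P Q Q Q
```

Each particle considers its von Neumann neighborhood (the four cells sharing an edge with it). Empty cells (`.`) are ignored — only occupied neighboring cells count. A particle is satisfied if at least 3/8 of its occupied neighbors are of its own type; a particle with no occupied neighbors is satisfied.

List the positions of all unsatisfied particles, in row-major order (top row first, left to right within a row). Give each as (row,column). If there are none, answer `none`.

(1,2), (1,3), (3,6), (4,3), (4,5), (5,3)

(1,1)P 1/2 satisfied
(1,2)P 1/3 not
(1,3)Q 0/2 not
(1,4)P 2/3 satisfied
(1,5)P 2/2 satisfied
(2,1)Q 2/3 satisfied
(2,2)Q 2/3 satisfied
(2,4)P 2/3 satisfied
(2,5)P 4/4 satisfied
(2,6)P 1/2 satisfied
(3,1)Q 2/2 satisfied
(3,2)Q 4/4 satisfied
(3,3)Q 2/3 satisfied
(3,4)Q 2/4 satisfied
(3,5)P 2/4 satisfied
(3,6)Q 1/3 not
(4,2)Q 2/3 satisfied
(4,3)P 1/4 not
(4,4)Q 2/4 satisfied
(4,5)P 1/4 not
(4,6)Q 2/3 satisfied
(5,1)Q 1/1 satisfied
(5,2)Q 2/3 satisfied
(5,3)P 1/3 not
(5,4)Q 2/3 satisfied
(5,5)Q 2/3 satisfied
(5,6)Q 2/2 satisfied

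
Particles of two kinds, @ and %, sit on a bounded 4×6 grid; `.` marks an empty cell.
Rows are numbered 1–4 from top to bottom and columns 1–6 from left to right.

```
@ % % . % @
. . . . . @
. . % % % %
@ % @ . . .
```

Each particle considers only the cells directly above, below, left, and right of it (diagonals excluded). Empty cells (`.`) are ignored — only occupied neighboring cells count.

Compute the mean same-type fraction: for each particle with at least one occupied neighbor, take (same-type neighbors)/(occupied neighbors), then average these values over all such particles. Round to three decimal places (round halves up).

0.423

Row 1: (1,1)@ 0/1 · (1,2)% 1/2 · (1,3)% 1/1 · (1,5)% 0/1 · (1,6)@ 1/2
Row 2: (2,6)@ 1/2
Row 3: (3,3)% 1/2 · (3,4)% 2/2 · (3,5)% 2/2 · (3,6)% 1/2
Row 4: (4,1)@ 0/1 · (4,2)% 0/2 · (4,3)@ 0/2
Sum over 13 particles: 0/1 + 1/2 + 1/1 + 0/1 + 1/2 + 1/2 + 1/2 + 2/2 + 2/2 + 1/2 + 0/1 + 0/2 + 0/2 = 11/2; mean = 11/2 ÷ 13 = 11/26 = 0.423076… → 0.423.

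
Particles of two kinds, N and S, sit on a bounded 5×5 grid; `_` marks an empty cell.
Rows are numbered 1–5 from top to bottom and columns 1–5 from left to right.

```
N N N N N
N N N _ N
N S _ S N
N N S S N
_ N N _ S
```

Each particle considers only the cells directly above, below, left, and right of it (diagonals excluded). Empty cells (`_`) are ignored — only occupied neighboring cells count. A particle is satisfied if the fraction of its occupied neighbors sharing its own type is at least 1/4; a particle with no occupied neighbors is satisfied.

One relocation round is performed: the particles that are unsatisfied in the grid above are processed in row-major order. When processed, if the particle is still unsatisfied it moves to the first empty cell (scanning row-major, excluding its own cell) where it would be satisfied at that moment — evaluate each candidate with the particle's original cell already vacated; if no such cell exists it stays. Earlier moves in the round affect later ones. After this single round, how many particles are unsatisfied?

Initially unsatisfied (in order): (3,2), (5,5).
  (3,2) → (2,4).
  (5,5) → (3,3).
Resulting grid:
N N N N N
N N N S N
N _ S S N
N N S S N
_ N N _ _
All satisfied now.

0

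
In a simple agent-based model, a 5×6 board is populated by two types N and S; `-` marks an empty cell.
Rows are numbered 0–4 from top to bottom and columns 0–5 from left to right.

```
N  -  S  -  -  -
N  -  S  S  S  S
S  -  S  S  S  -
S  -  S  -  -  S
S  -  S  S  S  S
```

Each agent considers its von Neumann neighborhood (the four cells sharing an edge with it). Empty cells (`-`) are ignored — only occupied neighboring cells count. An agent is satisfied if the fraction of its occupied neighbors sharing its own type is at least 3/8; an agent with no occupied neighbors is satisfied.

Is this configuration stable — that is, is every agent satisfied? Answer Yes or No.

Yes

Row 0: (0,0)N 1/1 ✓ · (0,2)S 1/1 ✓
Row 1: (1,0)N 1/2 ✓ · (1,2)S 3/3 ✓ · (1,3)S 3/3 ✓ · (1,4)S 3/3 ✓ · (1,5)S 1/1 ✓
Row 2: (2,0)S 1/2 ✓ · (2,2)S 3/3 ✓ · (2,3)S 3/3 ✓ · (2,4)S 2/2 ✓
Row 3: (3,0)S 2/2 ✓ · (3,2)S 2/2 ✓ · (3,5)S 1/1 ✓
Row 4: (4,0)S 1/1 ✓ · (4,2)S 2/2 ✓ · (4,3)S 2/2 ✓ · (4,4)S 2/2 ✓ · (4,5)S 2/2 ✓
All meet the threshold, so the configuration is stable.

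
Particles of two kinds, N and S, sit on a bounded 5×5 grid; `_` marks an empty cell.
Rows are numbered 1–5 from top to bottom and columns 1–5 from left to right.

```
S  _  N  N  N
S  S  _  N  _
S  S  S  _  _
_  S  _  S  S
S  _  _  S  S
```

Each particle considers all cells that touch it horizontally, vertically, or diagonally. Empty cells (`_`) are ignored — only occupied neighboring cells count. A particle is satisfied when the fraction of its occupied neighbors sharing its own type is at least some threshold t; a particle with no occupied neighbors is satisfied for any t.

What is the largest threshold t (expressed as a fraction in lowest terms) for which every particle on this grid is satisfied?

2/3

(1,1)S 2/2
(1,3)N 2/3
(1,4)N 3/3
(1,5)N 2/2
(2,1)S 4/4
(2,2)S 5/6
(2,4)N 3/4
(3,1)S 4/4
(3,2)S 5/5
(3,3)S 4/5
(4,2)S 4/4
(4,4)S 4/4
(4,5)S 3/3
(5,1)S 1/1
(5,4)S 3/3
(5,5)S 3/3
The smallest same-type fraction is 2/3 at (1,3), which reduces to 2/3. Any threshold above that leaves this particle unsatisfied.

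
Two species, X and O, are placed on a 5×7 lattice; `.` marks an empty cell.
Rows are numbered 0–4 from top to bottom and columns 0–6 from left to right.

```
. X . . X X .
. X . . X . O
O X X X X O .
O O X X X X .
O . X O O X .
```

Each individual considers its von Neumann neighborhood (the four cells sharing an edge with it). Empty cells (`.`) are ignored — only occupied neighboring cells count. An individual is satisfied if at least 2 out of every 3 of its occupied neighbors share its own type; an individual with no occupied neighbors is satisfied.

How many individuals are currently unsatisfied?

Row 0: (0,1)X 1/1 ok · (0,4)X 2/2 ok · (0,5)X 1/1 ok
Row 1: (1,1)X 2/2 ok · (1,4)X 2/2 ok · (1,6)O 0/0 ok
Row 2: (2,0)O 1/2 unhappy · (2,1)X 2/4 unhappy · (2,2)X 3/3 ok · (2,3)X 3/3 ok · (2,4)X 3/4 ok · (2,5)O 0/2 unhappy
Row 3: (3,0)O 3/3 ok · (3,1)O 1/3 unhappy · (3,2)X 3/4 ok · (3,3)X 3/4 ok · (3,4)X 3/4 ok · (3,5)X 2/3 ok
Row 4: (4,0)O 1/1 ok · (4,2)X 1/2 unhappy · (4,3)O 1/3 unhappy · (4,4)O 1/3 unhappy · (4,5)X 1/2 unhappy
Unsatisfied: (2,0), (2,1), (2,5), (3,1), (4,2), (4,3), (4,4), (4,5) — 8 in total.

8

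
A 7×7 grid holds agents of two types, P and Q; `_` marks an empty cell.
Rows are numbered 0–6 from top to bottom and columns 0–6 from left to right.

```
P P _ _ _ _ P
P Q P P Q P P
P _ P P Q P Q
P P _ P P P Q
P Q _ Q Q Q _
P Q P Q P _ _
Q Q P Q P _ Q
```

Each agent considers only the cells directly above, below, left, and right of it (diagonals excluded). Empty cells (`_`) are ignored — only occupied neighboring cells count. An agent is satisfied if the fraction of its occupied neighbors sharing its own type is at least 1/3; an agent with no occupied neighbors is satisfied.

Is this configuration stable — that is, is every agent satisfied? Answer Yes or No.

(0,0)P 2/2 satisfied
(0,1)P 1/2 satisfied
(0,6)P 1/1 satisfied
(1,0)P 2/3 satisfied
(1,1)Q 0/3 not
(1,2)P 2/3 satisfied
(1,3)P 2/3 satisfied
(1,4)Q 1/3 satisfied
(1,5)P 2/3 satisfied
(1,6)P 2/3 satisfied
(2,0)P 2/2 satisfied
(2,2)P 2/2 satisfied
(2,3)P 3/4 satisfied
(2,4)Q 1/4 not
(2,5)P 2/4 satisfied
(2,6)Q 1/3 satisfied
(3,0)P 3/3 satisfied
(3,1)P 1/2 satisfied
(3,3)P 2/3 satisfied
(3,4)P 2/4 satisfied
(3,5)P 2/4 satisfied
(3,6)Q 1/2 satisfied
(4,0)P 2/3 satisfied
(4,1)Q 1/3 satisfied
(4,3)Q 2/3 satisfied
(4,4)Q 2/4 satisfied
(4,5)Q 1/2 satisfied
(5,0)P 1/3 satisfied
(5,1)Q 2/4 satisfied
(5,2)P 1/3 satisfied
(5,3)Q 2/4 satisfied
(5,4)P 1/3 satisfied
(6,0)Q 1/2 satisfied
(6,1)Q 2/3 satisfied
(6,2)P 1/3 satisfied
(6,3)Q 1/3 satisfied
(6,4)P 1/2 satisfied
(6,6)Q 0/0 satisfied
For instance (1,1) has only 0/3 same-type neighbors, below 1/3.

No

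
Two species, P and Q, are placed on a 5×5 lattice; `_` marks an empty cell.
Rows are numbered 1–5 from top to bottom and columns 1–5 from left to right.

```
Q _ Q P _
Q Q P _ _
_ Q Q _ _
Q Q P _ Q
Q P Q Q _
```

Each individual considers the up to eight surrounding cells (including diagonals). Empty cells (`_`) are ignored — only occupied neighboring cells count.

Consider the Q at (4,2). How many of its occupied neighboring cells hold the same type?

Occupied neighbors of (4,2): (3,2)=Q, (3,3)=Q, (4,1)=Q, (4,3)=P, (5,1)=Q, (5,2)=P, (5,3)=Q.
Same type (Q): 5 of 7.

5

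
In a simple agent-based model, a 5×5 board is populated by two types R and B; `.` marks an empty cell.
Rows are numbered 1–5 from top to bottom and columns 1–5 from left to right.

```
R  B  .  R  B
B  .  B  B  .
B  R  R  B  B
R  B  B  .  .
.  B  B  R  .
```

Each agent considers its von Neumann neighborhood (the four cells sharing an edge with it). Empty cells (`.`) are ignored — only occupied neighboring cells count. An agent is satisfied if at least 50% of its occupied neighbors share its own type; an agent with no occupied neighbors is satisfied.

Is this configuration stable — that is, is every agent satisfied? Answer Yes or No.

(1,1)R 0/2 ✗
(1,2)B 0/1 ✗
(1,4)R 0/2 ✗
(1,5)B 0/1 ✗
(2,1)B 1/2 ✓
(2,3)B 1/2 ✓
(2,4)B 2/3 ✓
(3,1)B 1/3 ✗
(3,2)R 1/3 ✗
(3,3)R 1/4 ✗
(3,4)B 2/3 ✓
(3,5)B 1/1 ✓
(4,1)R 0/2 ✗
(4,2)B 2/4 ✓
(4,3)B 2/3 ✓
(5,2)B 2/2 ✓
(5,3)B 2/3 ✓
(5,4)R 0/1 ✗
For instance (1,1) has only 0/2 same-type neighbors, below 1/2.

No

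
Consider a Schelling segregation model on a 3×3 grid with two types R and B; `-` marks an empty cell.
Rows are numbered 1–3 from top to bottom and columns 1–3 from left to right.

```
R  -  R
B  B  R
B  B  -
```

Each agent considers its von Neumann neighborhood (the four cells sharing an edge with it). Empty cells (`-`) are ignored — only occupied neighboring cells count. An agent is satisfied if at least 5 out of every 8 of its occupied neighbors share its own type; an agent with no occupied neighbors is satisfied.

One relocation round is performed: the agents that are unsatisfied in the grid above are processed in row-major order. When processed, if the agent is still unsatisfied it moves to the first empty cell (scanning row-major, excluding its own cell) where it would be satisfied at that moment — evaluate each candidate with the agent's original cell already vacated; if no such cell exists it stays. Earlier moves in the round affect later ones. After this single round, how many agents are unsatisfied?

1

Initially unsatisfied (in order): (1,1), (2,3).
  (1,1): no empty cell satisfies it; stays.
  (2,3) → (1,2).
Resulting grid:
R R R
B B -
B B -
Unsatisfied now: (1,1).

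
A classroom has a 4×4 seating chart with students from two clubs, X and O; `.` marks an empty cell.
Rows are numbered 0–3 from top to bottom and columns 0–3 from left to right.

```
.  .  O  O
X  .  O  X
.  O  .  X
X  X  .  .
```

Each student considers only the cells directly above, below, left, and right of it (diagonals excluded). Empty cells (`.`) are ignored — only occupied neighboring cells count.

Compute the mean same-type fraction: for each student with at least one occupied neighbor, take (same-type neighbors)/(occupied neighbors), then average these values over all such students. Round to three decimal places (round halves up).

(0,2)O 2/2
(0,3)O 1/2
(1,0)X — no occupied neighbors
(1,2)O 1/2
(1,3)X 1/3
(2,1)O 0/1
(2,3)X 1/1
(3,0)X 1/1
(3,1)X 1/2
Sum over 8 students: 2/2 + 1/2 + 1/2 + 1/3 + 0/1 + 1/1 + 1/1 + 1/2 = 29/6; mean = 29/6 ÷ 8 = 29/48 = 0.604166… → 0.604.

0.604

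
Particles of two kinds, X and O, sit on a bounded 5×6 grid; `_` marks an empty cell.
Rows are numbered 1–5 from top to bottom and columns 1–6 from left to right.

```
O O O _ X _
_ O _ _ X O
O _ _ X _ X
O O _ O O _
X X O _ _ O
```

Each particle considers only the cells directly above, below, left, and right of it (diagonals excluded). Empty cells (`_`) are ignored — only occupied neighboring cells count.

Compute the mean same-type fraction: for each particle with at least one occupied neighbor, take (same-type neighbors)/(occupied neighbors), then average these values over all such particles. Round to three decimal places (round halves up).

0.588

(1,1)O 1/1
(1,2)O 3/3
(1,3)O 1/1
(1,5)X 1/1
(2,2)O 1/1
(2,5)X 1/2
(2,6)O 0/2
(3,1)O 1/1
(3,4)X 0/1
(3,6)X 0/1
(4,1)O 2/3
(4,2)O 1/2
(4,4)O 1/2
(4,5)O 1/1
(5,1)X 1/2
(5,2)X 1/3
(5,3)O 0/1
(5,6)O — no occupied neighbors
Sum over 17 particles: 1/1 + 3/3 + 1/1 + 1/1 + 1/1 + 1/2 + 0/2 + 1/1 + 0/1 + 0/1 + 2/3 + 1/2 + 1/2 + 1/1 + 1/2 + 1/3 + 0/1 = 10; mean = 10 ÷ 17 = 10/17 = 0.588235… → 0.588.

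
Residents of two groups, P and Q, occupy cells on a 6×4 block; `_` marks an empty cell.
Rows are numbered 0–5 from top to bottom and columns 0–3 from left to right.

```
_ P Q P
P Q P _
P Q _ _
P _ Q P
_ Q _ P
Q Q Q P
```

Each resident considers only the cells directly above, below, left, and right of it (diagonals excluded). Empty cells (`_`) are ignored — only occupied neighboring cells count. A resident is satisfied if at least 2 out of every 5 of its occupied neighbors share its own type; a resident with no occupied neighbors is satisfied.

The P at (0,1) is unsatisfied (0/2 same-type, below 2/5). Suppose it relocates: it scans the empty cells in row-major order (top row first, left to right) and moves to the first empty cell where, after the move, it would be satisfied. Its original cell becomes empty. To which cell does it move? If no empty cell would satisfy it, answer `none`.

Vacating (0,1). Empty cells in order:
  (0,0): 1/1 same-type → satisfied — stop here.

(0,0)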